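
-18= -18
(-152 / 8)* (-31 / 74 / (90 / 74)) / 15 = 589 / 1350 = 0.44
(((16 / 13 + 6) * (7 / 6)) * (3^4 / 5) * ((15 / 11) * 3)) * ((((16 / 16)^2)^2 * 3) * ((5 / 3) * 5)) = 1998675 / 143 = 13976.75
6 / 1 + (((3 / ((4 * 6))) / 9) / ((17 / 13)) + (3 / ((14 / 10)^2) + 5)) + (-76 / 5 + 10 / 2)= 702089 / 299880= 2.34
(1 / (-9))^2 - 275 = -22274 / 81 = -274.99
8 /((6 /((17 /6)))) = 34 /9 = 3.78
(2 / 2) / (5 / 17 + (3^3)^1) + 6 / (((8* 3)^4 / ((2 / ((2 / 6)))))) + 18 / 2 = 2415197 / 267264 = 9.04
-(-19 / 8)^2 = -361 / 64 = -5.64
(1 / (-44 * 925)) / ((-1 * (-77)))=-0.00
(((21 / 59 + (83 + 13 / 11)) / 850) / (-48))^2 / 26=120406729 / 729193953945600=0.00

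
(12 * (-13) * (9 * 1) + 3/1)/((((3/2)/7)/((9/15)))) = -19614/5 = -3922.80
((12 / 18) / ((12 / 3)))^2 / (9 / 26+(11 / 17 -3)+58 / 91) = -1547 / 76266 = -0.02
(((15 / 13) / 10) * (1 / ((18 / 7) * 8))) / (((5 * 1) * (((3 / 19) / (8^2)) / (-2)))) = -532 / 585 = -0.91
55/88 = 5/8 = 0.62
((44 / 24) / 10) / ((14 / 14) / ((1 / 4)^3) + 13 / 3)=11 / 4100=0.00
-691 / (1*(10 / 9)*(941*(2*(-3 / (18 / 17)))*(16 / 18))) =0.13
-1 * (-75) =75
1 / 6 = 0.17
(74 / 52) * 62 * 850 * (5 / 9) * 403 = 151117250 / 9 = 16790805.56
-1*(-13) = 13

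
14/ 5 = 2.80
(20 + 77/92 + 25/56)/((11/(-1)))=-1.93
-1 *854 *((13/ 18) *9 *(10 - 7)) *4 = -66612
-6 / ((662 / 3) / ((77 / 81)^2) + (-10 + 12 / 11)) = -17787 / 697486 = -0.03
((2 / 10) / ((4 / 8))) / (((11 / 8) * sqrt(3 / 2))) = 16 * sqrt(6) / 165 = 0.24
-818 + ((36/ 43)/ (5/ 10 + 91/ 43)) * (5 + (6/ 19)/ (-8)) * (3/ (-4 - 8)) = -777477/ 950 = -818.40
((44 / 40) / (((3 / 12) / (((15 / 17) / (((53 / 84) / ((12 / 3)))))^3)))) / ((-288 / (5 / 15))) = -651974400 / 731432701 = -0.89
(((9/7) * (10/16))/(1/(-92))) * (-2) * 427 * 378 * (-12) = -286380360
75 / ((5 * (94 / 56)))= 420 / 47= 8.94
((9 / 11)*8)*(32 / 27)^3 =262144 / 24057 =10.90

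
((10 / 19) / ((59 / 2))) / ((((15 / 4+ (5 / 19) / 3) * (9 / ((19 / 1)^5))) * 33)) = 39617584 / 1022175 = 38.76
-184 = -184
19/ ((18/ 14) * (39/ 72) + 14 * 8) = 1064/ 6311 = 0.17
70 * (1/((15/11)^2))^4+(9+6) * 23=179840477459/512578125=350.85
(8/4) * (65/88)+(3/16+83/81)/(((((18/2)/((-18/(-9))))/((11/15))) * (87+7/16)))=1.48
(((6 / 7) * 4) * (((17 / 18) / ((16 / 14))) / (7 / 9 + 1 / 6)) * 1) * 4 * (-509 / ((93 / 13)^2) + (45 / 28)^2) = -49926239 / 565068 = -88.35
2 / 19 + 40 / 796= 588 / 3781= 0.16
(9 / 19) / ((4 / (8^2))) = 144 / 19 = 7.58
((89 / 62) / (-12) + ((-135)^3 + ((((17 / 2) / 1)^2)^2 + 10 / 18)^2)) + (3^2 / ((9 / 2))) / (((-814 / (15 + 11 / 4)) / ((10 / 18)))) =6486882809700185 / 261626112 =24794477.74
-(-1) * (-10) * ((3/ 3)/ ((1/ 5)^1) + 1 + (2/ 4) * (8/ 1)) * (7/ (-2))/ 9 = 350/ 9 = 38.89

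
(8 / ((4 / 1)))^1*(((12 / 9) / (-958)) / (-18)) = 2 / 12933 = 0.00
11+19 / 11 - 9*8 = -59.27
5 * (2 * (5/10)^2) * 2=5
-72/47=-1.53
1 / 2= 0.50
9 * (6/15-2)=-72/5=-14.40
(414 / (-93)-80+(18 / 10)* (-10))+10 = -2866 / 31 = -92.45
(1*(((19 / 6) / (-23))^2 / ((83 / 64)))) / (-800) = -361 / 19758150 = -0.00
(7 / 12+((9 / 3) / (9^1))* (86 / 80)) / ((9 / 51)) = 1921 / 360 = 5.34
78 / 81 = 26 / 27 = 0.96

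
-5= -5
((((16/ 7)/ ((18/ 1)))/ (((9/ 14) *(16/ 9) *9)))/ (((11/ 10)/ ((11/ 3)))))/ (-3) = -10/ 729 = -0.01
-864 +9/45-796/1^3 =-8299/5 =-1659.80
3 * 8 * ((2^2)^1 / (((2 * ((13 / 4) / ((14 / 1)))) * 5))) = 2688 / 65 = 41.35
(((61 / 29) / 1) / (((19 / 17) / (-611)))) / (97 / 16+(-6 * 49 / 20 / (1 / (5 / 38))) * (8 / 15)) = -228.57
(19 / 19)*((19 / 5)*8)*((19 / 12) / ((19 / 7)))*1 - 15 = 41 / 15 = 2.73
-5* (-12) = 60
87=87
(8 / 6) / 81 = 4 / 243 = 0.02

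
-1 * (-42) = 42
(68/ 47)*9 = 612/ 47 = 13.02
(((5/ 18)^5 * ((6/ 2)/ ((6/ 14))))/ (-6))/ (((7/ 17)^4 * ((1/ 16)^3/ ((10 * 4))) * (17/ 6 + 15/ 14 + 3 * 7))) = -668168000000/ 1513248723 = -441.55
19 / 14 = 1.36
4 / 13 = 0.31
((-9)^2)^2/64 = 6561/64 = 102.52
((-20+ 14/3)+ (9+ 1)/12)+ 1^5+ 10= -7/2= -3.50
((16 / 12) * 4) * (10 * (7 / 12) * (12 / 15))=224 / 9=24.89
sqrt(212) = 2 * sqrt(53) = 14.56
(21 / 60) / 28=1 / 80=0.01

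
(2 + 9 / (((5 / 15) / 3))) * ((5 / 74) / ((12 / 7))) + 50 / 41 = 163505 / 36408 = 4.49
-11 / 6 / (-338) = 11 / 2028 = 0.01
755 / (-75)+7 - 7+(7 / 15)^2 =-2216 / 225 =-9.85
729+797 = 1526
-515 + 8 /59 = -30377 /59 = -514.86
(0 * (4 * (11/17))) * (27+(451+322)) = 0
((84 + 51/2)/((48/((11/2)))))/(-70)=-0.18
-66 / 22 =-3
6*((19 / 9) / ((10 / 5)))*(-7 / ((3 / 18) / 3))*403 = -321594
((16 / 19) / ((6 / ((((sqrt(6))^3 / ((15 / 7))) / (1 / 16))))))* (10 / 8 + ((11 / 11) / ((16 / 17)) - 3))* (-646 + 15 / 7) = 793232* sqrt(6) / 285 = 6817.59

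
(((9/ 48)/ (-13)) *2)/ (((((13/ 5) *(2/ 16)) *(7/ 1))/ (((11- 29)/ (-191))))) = -270/ 225953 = -0.00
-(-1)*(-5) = -5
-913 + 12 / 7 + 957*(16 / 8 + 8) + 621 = 64958 / 7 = 9279.71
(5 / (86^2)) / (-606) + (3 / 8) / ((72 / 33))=6162677 / 35855808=0.17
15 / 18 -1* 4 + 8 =29 / 6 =4.83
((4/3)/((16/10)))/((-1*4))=-5/24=-0.21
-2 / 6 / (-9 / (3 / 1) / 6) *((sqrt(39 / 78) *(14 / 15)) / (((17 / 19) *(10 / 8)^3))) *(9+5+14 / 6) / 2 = 417088 *sqrt(2) / 286875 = 2.06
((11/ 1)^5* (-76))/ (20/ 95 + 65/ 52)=-930230576/ 111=-8380455.64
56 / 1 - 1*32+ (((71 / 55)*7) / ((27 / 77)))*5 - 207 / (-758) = 3133855 / 20466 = 153.12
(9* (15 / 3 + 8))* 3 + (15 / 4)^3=25839 / 64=403.73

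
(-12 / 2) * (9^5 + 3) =-354312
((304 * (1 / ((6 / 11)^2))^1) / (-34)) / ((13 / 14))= -64372 / 1989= -32.36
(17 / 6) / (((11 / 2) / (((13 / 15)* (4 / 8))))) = 221 / 990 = 0.22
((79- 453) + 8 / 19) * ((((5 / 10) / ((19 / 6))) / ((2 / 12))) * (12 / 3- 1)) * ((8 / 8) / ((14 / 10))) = -273780 / 361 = -758.39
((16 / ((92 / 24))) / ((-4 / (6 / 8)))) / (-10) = 0.08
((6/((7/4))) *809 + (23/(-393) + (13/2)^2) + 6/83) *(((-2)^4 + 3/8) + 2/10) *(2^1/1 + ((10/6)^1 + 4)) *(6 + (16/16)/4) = 65365419613975/29226624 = 2236502.57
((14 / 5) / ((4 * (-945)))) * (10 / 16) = -1 / 2160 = -0.00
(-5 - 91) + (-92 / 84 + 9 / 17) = -96.57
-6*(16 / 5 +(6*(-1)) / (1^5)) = 84 / 5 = 16.80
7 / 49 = 1 / 7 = 0.14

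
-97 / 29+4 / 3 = -175 / 87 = -2.01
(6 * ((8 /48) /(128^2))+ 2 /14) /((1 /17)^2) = 4736999 /114688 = 41.30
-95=-95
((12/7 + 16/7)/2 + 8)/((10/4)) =4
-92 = -92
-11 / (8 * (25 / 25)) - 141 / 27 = -475 / 72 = -6.60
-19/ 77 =-0.25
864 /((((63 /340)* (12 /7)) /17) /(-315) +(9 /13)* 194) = 189352800 /29434637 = 6.43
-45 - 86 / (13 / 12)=-1617 / 13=-124.38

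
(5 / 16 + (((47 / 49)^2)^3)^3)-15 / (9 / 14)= -2870044839915210377916709969967233 / 127283080601263366645393122316848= -22.55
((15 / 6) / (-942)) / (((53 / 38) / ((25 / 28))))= -0.00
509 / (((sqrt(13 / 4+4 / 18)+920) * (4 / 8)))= 6743232 / 6094055-6108 * sqrt(5) / 6094055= 1.10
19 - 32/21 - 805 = -16538/21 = -787.52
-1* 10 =-10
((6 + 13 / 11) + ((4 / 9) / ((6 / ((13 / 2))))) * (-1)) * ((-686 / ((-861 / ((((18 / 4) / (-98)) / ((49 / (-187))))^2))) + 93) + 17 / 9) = 635.95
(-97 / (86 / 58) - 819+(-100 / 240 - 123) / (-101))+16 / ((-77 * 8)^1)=-3544312361 / 4012932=-883.22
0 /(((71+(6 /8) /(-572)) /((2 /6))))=0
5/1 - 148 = -143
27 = 27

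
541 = 541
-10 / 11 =-0.91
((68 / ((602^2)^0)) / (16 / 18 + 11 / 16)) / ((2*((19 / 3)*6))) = 2448 / 4313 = 0.57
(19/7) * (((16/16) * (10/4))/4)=95/56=1.70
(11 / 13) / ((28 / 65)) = 55 / 28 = 1.96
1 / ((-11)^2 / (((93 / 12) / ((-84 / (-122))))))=1891 / 20328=0.09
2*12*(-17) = -408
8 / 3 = 2.67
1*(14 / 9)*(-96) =-448 / 3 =-149.33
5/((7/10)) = 7.14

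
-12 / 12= -1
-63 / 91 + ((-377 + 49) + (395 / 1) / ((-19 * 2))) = -339.09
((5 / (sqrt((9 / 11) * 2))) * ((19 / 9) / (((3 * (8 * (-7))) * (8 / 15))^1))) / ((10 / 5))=-475 * sqrt(22) / 48384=-0.05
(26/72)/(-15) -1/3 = -193/540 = -0.36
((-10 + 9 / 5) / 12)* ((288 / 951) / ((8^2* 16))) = -41 / 202880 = -0.00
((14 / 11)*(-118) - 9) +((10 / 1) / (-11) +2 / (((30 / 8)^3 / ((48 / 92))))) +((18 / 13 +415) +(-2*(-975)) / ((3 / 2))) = 1556.31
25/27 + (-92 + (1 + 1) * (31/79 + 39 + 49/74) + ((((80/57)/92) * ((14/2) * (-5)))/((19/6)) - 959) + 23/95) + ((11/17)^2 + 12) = -906612897545351/946881136035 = -957.47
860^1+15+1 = 876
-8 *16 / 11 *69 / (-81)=9.91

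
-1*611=-611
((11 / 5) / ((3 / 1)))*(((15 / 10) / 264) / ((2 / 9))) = 3 / 160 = 0.02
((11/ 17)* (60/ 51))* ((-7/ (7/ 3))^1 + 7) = 880/ 289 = 3.04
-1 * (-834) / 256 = 417 / 128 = 3.26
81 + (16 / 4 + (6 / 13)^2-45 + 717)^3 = 1492487865723529 / 4826809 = 309207981.03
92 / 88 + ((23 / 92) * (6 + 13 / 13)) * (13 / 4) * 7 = 7191 / 176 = 40.86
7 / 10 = 0.70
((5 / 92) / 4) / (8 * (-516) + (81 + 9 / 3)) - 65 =-96732485 / 1488192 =-65.00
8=8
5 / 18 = 0.28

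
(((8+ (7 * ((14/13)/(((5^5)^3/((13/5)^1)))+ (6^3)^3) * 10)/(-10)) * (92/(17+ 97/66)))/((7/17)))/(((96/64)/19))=-611919796855468755571104/56610107421875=-10809373532.81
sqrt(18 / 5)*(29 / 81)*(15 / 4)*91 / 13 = 17.83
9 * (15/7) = 135/7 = 19.29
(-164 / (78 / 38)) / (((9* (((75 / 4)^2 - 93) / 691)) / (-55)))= 1894777280 / 1452087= 1304.86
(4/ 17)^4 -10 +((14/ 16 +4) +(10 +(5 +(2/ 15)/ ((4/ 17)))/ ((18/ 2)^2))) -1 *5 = -43197667/ 811824120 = -0.05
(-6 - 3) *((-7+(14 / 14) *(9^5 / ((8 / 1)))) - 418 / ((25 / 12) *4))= -13183137 / 200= -65915.68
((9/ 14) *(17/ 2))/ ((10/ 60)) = 459/ 14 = 32.79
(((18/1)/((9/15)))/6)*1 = 5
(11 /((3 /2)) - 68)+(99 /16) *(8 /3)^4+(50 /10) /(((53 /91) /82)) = 456100 /477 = 956.18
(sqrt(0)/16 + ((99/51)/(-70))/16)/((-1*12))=11/76160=0.00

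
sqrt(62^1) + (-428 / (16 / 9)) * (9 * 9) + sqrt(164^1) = -78003 / 4 + sqrt(62) + 2 * sqrt(41) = -19480.07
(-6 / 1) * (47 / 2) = -141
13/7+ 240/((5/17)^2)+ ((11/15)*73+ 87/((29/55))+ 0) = 314453/105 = 2994.79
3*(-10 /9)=-10 /3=-3.33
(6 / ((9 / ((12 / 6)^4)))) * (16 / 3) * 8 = 455.11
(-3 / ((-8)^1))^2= 9 / 64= 0.14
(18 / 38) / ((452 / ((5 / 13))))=45 / 111644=0.00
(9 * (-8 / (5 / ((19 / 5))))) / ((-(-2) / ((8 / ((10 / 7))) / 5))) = -19152 / 625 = -30.64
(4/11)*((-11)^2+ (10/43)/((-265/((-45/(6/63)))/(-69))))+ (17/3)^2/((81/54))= 37229714/676863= 55.00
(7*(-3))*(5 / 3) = -35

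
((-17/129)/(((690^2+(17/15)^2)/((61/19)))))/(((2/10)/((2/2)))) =-388875/87519318613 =-0.00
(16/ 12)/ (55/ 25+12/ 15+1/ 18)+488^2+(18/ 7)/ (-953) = 87376383434/ 366905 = 238144.43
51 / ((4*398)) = 0.03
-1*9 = -9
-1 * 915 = -915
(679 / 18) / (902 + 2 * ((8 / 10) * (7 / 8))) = 3395 / 81306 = 0.04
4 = 4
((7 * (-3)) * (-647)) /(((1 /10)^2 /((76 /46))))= 51630600 /23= 2244808.70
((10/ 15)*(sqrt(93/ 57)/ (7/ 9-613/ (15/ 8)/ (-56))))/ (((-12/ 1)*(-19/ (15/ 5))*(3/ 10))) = 0.01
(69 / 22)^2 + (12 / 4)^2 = 9117 / 484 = 18.84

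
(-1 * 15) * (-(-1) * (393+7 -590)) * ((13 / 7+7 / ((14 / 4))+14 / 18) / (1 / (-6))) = -554800 / 7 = -79257.14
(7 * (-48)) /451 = -0.75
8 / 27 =0.30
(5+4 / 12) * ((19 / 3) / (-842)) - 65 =-246437 / 3789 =-65.04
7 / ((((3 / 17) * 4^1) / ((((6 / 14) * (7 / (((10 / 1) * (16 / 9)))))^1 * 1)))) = 1071 / 640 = 1.67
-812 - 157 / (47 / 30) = -42874 / 47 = -912.21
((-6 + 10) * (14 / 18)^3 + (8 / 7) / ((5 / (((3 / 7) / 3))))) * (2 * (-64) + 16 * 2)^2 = 350179328 / 19845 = 17645.72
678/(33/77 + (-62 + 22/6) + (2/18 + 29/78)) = -1110564/94057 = -11.81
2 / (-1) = -2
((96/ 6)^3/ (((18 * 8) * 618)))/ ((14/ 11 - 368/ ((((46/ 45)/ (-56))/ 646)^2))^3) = -259108432/ 551146919008357310331732563396581103081247939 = -0.00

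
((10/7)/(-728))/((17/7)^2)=-5/15028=-0.00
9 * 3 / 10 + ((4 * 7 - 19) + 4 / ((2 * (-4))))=56 / 5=11.20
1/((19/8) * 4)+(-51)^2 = 2601.11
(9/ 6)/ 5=3/ 10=0.30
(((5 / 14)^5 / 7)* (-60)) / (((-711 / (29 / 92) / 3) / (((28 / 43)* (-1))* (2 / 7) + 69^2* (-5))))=-1.58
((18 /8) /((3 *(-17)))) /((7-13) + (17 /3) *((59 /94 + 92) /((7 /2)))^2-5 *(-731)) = -974169 /168212664880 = -0.00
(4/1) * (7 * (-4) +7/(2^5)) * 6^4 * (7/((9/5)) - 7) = 448056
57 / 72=19 / 24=0.79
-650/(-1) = 650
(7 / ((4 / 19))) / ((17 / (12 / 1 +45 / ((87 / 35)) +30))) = 231819 / 1972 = 117.56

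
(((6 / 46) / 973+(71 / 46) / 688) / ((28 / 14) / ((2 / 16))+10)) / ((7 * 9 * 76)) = 73211 / 3833421725952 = 0.00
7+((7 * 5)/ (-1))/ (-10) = 21/ 2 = 10.50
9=9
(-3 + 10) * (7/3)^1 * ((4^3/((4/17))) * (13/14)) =12376/3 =4125.33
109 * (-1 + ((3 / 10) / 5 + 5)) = 22127 / 50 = 442.54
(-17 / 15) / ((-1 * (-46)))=-17 / 690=-0.02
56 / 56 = 1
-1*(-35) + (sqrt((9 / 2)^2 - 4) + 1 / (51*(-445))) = 39.03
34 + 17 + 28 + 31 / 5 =426 / 5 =85.20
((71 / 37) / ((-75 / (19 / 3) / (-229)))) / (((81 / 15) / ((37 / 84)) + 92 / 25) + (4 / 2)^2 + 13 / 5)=308921 / 187641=1.65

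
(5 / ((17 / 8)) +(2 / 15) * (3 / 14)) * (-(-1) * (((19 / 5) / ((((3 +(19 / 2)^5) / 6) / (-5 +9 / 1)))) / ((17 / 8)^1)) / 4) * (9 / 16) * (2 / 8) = 5815368 / 125233562125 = 0.00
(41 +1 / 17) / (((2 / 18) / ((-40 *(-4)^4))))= -64327680 / 17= -3783981.18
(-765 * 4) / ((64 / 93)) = -71145 / 16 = -4446.56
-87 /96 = -29 /32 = -0.91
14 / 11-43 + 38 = -41 / 11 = -3.73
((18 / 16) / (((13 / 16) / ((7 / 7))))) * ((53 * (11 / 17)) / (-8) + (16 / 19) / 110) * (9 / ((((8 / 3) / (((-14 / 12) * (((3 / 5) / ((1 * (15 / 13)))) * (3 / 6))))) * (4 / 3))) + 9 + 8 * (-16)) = 2097689353011 / 2956096000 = 709.61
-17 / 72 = -0.24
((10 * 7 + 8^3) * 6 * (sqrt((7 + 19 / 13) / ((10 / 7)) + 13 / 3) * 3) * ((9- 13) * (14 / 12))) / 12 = -27160 * sqrt(39) / 13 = -13047.24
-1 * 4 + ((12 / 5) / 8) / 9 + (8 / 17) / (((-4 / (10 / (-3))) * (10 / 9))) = -1843 / 510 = -3.61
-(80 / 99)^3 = -0.53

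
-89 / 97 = -0.92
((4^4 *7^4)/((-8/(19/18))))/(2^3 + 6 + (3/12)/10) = -29196160/5049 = -5782.56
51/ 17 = 3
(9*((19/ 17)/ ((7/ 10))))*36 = 61560/ 119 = 517.31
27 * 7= 189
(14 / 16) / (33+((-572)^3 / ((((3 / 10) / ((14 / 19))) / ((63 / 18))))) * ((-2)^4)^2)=-399 / 187808013337912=-0.00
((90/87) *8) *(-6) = -1440/29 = -49.66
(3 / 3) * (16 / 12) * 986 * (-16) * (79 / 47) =-4985216 / 141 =-35356.14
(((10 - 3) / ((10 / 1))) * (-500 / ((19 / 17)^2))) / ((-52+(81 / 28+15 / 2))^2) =-3172064 / 19598329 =-0.16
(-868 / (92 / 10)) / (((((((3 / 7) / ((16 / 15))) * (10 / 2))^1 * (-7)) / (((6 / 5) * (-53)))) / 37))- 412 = -27945068 / 1725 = -16200.04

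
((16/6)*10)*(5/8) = 50/3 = 16.67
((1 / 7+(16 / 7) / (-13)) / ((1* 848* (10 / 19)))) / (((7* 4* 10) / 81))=-4617 / 216070400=-0.00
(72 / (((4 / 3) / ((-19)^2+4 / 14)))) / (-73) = -136566 / 511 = -267.25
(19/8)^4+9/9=134417/4096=32.82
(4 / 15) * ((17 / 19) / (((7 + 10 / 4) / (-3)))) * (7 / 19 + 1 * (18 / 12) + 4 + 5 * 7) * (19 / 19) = -105604 / 34295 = -3.08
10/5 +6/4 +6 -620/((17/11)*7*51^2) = 5867221/619038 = 9.48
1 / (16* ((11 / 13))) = 13 / 176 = 0.07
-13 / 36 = -0.36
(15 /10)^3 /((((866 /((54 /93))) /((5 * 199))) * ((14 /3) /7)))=3.38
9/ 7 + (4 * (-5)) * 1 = -131/ 7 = -18.71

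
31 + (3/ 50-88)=-56.94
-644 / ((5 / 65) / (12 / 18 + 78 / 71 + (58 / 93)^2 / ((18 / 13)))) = -94675247576 / 5526711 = -17130.49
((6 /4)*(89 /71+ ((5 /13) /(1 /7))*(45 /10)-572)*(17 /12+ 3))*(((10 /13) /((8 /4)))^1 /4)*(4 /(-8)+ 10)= -3380.66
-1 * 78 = -78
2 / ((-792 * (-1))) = 1 / 396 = 0.00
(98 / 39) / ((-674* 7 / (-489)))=1141 / 4381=0.26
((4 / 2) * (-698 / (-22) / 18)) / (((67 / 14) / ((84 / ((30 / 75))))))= 154.69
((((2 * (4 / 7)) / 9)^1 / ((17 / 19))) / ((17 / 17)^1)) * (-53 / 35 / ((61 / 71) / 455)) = -7435688 / 65331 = -113.82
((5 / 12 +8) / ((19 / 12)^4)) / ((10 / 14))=1221696 / 651605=1.87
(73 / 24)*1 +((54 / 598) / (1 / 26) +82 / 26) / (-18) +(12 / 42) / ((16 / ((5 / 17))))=2.74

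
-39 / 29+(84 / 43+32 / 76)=24397 / 23693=1.03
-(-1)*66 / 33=2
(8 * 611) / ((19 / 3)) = 14664 / 19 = 771.79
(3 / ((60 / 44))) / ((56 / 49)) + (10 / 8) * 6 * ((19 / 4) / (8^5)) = 2524561 / 1310720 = 1.93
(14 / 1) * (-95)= -1330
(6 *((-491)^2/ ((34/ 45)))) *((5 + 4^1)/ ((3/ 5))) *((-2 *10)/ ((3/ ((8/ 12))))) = -2169729000/ 17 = -127631117.65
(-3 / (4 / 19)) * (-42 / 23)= 1197 / 46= 26.02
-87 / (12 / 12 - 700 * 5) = 87 / 3499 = 0.02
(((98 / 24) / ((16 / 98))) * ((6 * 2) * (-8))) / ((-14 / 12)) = 2058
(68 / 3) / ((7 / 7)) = 68 / 3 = 22.67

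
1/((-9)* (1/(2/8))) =-1/36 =-0.03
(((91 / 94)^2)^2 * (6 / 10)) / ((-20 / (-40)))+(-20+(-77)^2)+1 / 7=8075165069541 / 1366310680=5910.20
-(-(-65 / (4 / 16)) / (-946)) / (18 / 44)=260 / 387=0.67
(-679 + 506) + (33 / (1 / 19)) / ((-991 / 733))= -631034 / 991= -636.76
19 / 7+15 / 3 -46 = -268 / 7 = -38.29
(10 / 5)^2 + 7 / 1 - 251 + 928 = 688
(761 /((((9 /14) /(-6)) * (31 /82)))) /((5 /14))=-24461584 /465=-52605.56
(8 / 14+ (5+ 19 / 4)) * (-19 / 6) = -5491 / 168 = -32.68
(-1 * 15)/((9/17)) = -85/3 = -28.33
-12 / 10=-6 / 5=-1.20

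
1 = 1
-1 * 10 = -10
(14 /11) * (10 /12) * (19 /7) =95 /33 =2.88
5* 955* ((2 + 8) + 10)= 95500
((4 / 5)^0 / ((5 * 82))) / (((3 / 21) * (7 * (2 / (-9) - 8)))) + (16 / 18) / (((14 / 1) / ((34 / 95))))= 162895 / 7263396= 0.02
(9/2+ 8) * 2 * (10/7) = 250/7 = 35.71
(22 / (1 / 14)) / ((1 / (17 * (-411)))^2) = 15035996052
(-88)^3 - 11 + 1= -681482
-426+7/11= -4679/11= -425.36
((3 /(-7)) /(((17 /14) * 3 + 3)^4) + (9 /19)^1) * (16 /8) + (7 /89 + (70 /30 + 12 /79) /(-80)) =265022260906969 /266484053237040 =0.99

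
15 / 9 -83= -244 / 3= -81.33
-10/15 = -2/3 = -0.67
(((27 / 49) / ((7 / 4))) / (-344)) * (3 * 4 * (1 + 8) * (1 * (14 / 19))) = -2916 / 40033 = -0.07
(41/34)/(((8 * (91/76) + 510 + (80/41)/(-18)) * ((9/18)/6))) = 862353/30957068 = 0.03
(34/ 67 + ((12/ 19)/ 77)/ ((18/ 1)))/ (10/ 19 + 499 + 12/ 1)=149360/ 150420963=0.00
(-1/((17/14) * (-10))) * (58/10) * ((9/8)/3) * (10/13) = 609/4420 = 0.14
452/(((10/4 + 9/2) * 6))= 226/21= 10.76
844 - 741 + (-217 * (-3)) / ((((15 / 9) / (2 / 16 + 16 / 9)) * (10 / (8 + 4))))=99487 / 100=994.87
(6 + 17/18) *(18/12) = 125/12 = 10.42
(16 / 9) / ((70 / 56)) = 64 / 45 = 1.42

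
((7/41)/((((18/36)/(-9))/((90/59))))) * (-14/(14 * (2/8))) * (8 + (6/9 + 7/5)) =188.77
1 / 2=0.50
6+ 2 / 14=43 / 7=6.14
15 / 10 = 3 / 2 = 1.50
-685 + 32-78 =-731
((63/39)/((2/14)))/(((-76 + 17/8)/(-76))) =29792/2561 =11.63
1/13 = 0.08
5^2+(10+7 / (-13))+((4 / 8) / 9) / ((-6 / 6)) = 8051 / 234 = 34.41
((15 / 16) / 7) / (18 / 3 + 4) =3 / 224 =0.01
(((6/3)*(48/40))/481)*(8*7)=672/2405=0.28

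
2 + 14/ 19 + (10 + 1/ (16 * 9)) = 34867/ 2736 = 12.74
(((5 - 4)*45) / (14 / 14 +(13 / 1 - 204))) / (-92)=9 / 3496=0.00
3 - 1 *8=-5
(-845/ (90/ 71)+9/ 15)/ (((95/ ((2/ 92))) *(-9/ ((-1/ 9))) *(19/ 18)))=-59941/ 33627150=-0.00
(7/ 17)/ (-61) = -7/ 1037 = -0.01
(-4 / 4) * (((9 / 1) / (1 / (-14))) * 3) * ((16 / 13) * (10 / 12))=5040 / 13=387.69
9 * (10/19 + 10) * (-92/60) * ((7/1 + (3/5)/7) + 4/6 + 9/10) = -1256.87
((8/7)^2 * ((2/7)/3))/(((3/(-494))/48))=-1011712/1029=-983.20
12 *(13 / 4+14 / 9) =173 / 3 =57.67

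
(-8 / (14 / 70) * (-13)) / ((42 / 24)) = 2080 / 7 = 297.14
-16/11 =-1.45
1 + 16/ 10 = 13/ 5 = 2.60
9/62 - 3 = -177/62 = -2.85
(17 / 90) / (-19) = -17 / 1710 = -0.01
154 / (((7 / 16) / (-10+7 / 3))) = -8096 / 3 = -2698.67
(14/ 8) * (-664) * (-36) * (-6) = -250992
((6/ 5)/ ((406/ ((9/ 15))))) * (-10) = -18/ 1015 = -0.02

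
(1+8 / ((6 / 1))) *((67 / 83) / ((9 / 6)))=938 / 747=1.26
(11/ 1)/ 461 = 0.02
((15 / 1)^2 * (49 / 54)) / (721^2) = 25 / 63654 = 0.00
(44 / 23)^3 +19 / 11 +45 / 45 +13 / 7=10854119 / 936859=11.59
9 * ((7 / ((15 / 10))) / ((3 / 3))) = 42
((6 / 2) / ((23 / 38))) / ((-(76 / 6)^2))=-0.03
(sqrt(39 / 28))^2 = 39 / 28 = 1.39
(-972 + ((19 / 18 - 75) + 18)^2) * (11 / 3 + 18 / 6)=14385.21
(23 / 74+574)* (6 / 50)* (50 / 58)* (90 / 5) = 1147473 / 1073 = 1069.41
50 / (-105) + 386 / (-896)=-1219 / 1344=-0.91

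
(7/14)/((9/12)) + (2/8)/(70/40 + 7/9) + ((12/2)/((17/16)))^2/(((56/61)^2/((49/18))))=8187065/78897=103.77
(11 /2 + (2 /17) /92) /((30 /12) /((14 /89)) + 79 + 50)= 60228 /1586287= 0.04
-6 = -6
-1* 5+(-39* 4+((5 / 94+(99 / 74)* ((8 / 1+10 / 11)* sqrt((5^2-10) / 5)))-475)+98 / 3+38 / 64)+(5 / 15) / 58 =-26286519 / 43616+441* sqrt(3) / 37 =-582.04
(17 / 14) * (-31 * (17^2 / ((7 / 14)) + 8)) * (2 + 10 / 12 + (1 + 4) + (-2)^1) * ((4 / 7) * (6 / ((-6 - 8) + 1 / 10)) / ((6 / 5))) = 77205500 / 2919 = 26449.30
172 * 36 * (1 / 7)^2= 6192 / 49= 126.37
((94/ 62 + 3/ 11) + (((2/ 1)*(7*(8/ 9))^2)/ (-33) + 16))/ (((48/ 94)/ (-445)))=-13381479745/ 994356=-13457.43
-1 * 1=-1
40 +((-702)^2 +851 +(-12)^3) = 491967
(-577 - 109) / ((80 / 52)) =-4459 / 10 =-445.90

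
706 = 706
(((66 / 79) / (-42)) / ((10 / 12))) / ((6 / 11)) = -121 / 2765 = -0.04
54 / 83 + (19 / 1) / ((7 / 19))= 30341 / 581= 52.22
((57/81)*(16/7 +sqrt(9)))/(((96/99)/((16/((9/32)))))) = 123728/567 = 218.22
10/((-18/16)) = -80/9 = -8.89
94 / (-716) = -47 / 358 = -0.13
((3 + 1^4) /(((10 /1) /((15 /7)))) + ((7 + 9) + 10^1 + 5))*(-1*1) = -223 /7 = -31.86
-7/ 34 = -0.21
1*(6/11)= 6/11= 0.55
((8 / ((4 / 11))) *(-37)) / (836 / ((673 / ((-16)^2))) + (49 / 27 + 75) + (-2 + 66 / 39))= -2.06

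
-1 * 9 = -9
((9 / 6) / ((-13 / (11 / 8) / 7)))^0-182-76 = -257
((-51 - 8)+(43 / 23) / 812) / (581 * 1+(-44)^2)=-1101841 / 47007492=-0.02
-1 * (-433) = 433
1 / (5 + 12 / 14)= 7 / 41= 0.17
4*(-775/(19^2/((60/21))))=-62000/2527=-24.54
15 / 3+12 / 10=31 / 5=6.20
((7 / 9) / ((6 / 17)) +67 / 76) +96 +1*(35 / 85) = 3470855 / 34884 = 99.50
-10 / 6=-5 / 3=-1.67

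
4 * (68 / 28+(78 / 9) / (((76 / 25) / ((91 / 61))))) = 650486 / 24339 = 26.73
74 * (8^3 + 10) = 38628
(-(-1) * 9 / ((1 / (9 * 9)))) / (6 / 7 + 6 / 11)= 2079 / 4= 519.75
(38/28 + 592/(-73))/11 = -6901/11242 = -0.61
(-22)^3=-10648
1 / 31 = 0.03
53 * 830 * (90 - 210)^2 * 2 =1266912000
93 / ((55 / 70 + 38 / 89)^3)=52.15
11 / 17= 0.65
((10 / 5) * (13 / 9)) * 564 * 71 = 347048 / 3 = 115682.67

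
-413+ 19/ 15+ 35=-5651/ 15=-376.73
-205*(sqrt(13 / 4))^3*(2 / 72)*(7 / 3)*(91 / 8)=-1697605*sqrt(13) / 6912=-885.53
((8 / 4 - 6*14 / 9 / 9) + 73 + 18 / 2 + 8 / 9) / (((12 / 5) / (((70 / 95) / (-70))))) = -566 / 1539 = -0.37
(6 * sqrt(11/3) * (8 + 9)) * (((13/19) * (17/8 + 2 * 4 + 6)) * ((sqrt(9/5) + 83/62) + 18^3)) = 12573101.75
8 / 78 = 4 / 39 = 0.10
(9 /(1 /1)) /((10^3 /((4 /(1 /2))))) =0.07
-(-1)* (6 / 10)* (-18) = -54 / 5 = -10.80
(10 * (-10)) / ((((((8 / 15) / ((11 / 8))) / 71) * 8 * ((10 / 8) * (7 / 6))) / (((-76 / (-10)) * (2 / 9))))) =-74195 / 28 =-2649.82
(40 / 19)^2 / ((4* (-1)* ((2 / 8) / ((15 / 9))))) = -8000 / 1083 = -7.39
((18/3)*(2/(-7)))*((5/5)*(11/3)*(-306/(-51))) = -264/7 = -37.71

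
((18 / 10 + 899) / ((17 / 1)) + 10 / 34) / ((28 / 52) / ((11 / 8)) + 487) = 647647 / 5924245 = 0.11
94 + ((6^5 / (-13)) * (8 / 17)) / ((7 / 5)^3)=-650518 / 75803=-8.58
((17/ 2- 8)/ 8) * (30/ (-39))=-5/ 104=-0.05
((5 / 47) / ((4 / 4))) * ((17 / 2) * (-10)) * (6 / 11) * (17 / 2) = -21675 / 517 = -41.92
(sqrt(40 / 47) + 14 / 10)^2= 5.39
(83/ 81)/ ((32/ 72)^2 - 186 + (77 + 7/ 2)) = -166/ 17059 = -0.01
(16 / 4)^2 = 16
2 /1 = 2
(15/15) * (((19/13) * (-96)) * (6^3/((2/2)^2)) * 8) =-242451.69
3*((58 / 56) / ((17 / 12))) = 261 / 119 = 2.19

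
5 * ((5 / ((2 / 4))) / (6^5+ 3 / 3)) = 50 / 7777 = 0.01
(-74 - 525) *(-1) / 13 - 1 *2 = 44.08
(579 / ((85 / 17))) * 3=1737 / 5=347.40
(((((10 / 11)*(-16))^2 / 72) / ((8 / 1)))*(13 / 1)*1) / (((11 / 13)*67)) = 67600 / 802593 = 0.08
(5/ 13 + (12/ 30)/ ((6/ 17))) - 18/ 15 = 62/ 195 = 0.32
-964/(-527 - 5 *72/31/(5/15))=29884/17417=1.72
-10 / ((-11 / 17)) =170 / 11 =15.45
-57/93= -19/31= -0.61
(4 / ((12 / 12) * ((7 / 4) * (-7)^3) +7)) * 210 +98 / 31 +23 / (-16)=17255 / 56048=0.31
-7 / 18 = -0.39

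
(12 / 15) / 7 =4 / 35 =0.11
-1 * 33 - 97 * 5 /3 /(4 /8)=-1069 /3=-356.33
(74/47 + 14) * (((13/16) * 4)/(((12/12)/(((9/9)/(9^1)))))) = 5.62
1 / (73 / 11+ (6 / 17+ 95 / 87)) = 16269 / 131474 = 0.12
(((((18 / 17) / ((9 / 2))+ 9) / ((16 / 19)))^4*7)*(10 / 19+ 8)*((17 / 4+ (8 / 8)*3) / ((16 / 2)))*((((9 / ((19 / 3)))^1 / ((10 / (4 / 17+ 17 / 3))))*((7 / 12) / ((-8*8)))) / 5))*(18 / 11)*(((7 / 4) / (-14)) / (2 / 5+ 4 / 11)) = 9770029462240707807 / 30491196899983360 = 320.42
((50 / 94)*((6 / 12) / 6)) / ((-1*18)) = -25 / 10152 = -0.00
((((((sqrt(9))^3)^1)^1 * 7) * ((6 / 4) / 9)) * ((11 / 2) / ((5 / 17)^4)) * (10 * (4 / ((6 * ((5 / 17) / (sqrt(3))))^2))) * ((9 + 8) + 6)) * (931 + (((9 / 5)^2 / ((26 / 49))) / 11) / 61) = 4734024070643759913 / 247812500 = 19103249717.60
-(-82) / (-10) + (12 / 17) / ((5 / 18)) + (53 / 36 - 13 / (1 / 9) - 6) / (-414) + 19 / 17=-5381069 / 1266840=-4.25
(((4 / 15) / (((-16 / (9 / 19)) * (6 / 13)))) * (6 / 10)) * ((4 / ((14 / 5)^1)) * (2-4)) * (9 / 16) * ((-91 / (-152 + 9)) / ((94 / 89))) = 31239 / 3143360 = 0.01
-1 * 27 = -27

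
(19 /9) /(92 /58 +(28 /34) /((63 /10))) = 1.23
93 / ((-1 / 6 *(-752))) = 279 / 376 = 0.74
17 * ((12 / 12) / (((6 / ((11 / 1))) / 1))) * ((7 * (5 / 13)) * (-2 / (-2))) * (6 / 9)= 6545 / 117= 55.94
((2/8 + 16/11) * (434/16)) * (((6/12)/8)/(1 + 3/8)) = 16275/7744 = 2.10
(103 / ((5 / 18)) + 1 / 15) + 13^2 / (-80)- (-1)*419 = 189061 / 240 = 787.75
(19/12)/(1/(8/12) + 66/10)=95/486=0.20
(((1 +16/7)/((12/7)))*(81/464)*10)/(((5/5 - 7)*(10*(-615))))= 0.00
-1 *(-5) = 5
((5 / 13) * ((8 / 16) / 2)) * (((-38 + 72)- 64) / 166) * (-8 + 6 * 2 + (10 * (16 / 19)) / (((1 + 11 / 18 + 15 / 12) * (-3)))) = -110775 / 2111603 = -0.05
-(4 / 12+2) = -2.33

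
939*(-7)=-6573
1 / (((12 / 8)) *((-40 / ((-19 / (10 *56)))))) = 19 / 33600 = 0.00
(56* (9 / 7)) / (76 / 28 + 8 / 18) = 4536 / 199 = 22.79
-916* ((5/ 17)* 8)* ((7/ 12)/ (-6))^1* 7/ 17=224420/ 2601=86.28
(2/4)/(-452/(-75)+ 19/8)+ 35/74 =198635/373034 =0.53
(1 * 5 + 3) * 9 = 72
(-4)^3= -64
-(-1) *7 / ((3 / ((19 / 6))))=7.39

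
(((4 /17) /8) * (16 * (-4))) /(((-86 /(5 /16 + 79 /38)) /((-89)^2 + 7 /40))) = 230347769 /555560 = 414.62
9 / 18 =1 / 2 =0.50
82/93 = 0.88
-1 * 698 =-698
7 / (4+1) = 7 / 5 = 1.40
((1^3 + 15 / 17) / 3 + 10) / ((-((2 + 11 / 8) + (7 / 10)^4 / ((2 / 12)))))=-1355000 / 613989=-2.21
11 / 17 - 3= -40 / 17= -2.35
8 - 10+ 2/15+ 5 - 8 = -73/15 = -4.87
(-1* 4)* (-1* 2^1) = 8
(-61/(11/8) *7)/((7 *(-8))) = 5.55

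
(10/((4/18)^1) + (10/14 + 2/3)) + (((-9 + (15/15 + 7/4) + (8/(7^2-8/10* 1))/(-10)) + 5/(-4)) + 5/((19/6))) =40.44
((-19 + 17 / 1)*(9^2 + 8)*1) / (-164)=89 / 82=1.09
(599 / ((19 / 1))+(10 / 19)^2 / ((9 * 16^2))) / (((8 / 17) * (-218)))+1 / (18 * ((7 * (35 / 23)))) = -2982244949 / 9871877120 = -0.30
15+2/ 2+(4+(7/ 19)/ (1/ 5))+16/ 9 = 4039/ 171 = 23.62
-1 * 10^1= -10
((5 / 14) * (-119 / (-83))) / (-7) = -85 / 1162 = -0.07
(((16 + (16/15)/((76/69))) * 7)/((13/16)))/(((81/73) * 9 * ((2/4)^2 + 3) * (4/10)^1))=2027648/180063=11.26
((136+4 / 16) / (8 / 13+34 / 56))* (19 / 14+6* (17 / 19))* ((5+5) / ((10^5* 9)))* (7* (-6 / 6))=-17745091 / 304380000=-0.06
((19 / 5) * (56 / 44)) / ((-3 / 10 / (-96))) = 17024 / 11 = 1547.64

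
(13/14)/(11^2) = 13/1694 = 0.01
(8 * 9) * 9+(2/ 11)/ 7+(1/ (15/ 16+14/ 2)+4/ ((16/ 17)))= 25519355/ 39116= 652.40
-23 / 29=-0.79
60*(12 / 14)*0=0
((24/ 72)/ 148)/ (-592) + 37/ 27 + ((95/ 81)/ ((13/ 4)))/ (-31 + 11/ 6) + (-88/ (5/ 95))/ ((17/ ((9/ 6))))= -891556169573/ 6099387840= -146.17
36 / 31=1.16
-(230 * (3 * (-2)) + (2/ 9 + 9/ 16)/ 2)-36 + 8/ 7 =2711017/ 2016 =1344.75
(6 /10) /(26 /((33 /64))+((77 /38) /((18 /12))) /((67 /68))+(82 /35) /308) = 12350646 /1066331899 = 0.01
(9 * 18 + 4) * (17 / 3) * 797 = 2249134 / 3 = 749711.33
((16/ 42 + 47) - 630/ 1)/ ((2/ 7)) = -12235/ 6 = -2039.17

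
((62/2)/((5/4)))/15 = 124/75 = 1.65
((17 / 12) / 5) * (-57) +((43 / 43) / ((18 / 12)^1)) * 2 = -889 / 60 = -14.82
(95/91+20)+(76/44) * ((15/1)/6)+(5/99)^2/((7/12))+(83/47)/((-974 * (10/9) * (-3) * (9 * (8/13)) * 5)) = 138091961717821/5443864826400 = 25.37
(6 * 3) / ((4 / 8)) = 36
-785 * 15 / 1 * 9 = -105975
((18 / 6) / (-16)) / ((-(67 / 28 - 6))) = -21 / 404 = -0.05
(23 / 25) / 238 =23 / 5950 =0.00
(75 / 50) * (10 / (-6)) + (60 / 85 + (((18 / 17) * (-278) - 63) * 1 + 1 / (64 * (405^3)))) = -25957704203983 / 72275976000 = -359.15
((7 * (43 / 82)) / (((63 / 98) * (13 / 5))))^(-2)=23011209 / 110986225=0.21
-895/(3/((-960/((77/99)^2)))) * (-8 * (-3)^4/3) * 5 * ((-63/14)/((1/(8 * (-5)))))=-92036101224.49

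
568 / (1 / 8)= 4544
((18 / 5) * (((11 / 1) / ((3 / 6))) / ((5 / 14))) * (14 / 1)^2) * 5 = 1086624 / 5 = 217324.80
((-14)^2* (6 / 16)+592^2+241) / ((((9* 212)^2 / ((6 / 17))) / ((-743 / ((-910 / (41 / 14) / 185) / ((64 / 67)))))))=11802188701 / 821303847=14.37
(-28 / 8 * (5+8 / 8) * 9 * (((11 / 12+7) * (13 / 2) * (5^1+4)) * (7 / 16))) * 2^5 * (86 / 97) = -210773745 / 194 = -1086462.60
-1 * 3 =-3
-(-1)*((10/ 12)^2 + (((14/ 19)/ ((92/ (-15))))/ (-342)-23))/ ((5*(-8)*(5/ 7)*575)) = 11667607/ 8593605000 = 0.00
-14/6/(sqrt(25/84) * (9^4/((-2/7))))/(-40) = -sqrt(21)/984150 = -0.00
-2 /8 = -1 /4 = -0.25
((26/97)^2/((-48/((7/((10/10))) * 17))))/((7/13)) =-37349/112908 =-0.33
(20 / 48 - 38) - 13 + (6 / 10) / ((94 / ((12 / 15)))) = -713153 / 14100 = -50.58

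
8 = 8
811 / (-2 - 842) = -811 / 844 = -0.96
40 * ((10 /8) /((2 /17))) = 425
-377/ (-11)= 377/ 11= 34.27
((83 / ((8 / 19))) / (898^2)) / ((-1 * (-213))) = 1577 / 1374112416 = 0.00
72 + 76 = 148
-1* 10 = -10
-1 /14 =-0.07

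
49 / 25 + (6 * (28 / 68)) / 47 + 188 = 3795501 / 19975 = 190.01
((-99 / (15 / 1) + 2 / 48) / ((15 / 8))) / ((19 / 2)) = -0.37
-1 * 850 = -850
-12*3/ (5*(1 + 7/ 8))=-96/ 25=-3.84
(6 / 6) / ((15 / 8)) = 8 / 15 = 0.53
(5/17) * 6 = 1.76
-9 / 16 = -0.56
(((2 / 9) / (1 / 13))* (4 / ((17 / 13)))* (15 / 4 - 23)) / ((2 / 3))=-13013 / 51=-255.16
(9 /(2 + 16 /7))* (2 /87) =7 /145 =0.05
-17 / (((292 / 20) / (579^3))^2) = -16012543125671071425 / 5329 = -3004793230563158.46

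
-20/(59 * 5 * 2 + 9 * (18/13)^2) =-1690/51313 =-0.03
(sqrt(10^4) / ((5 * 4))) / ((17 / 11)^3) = 1.35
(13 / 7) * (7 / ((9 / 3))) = 13 / 3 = 4.33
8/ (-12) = -2/ 3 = -0.67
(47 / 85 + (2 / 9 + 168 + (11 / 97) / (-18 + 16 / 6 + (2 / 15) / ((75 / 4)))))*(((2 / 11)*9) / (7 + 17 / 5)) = 215928668687 / 8131568588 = 26.55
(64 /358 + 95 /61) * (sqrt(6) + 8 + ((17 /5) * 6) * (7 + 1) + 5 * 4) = 18957 * sqrt(6) /10919 + 18122892 /54595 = 336.20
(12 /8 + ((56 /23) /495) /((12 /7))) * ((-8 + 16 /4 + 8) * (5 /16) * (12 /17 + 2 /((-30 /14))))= -2977169 /6967620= -0.43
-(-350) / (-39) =-8.97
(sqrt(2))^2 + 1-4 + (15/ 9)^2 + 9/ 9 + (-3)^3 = -218/ 9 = -24.22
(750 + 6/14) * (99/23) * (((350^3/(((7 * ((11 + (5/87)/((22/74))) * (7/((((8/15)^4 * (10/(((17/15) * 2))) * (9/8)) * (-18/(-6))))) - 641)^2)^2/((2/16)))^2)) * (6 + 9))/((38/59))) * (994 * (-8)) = -101111262916656764566407167096947382245895700480000000/7335973933536562225356774734028497020452516594387865000998567059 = -0.00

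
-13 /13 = -1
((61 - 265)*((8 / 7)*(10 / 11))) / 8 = -2040 / 77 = -26.49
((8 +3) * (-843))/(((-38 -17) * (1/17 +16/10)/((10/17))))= 2810/47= 59.79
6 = 6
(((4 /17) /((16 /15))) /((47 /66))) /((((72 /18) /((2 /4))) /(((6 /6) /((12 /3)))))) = 495 /51136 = 0.01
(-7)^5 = -16807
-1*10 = -10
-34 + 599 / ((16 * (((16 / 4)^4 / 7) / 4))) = -30623 / 1024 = -29.91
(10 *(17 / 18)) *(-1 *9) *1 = -85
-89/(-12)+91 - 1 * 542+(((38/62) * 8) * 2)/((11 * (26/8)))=-443.31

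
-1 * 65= -65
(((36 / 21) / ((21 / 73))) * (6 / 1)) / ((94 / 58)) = 50808 / 2303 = 22.06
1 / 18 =0.06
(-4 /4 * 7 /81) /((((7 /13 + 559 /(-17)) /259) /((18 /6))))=400673 /192996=2.08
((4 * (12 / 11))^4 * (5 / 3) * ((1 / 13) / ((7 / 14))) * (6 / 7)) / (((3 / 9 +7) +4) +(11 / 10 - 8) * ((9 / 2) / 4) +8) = 6.89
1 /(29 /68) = 68 /29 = 2.34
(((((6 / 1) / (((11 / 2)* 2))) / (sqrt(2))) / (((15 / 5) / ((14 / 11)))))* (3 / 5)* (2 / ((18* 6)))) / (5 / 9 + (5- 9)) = -7* sqrt(2) / 18755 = -0.00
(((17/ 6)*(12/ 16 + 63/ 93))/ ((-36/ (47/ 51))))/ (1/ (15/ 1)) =-13865/ 8928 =-1.55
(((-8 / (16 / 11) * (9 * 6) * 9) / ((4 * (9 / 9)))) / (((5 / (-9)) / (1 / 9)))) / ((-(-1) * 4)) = 2673 / 80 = 33.41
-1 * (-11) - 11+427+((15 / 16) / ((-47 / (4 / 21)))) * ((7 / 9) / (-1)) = 722489 / 1692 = 427.00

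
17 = 17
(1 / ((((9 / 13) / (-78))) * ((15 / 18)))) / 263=-676 / 1315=-0.51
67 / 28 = 2.39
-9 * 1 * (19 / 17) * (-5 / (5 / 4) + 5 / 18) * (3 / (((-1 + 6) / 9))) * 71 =2440341 / 170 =14354.95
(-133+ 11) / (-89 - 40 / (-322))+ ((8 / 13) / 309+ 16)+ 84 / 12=1401039205 / 57479253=24.37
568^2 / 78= 161312 / 39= 4136.21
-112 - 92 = -204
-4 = -4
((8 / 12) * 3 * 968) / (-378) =-968 / 189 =-5.12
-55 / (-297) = 5 / 27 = 0.19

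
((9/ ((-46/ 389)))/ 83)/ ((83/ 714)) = -1249857/ 158447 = -7.89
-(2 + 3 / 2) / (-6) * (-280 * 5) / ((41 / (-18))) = 358.54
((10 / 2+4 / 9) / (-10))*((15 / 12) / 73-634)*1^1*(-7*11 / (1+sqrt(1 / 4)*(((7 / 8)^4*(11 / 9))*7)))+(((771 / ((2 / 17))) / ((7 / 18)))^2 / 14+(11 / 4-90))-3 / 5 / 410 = 107664151452518087069 / 5309672687900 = 20276984.62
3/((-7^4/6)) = -18/2401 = -0.01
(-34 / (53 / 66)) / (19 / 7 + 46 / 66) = -129591 / 10441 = -12.41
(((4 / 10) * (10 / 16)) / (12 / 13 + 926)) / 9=13 / 433800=0.00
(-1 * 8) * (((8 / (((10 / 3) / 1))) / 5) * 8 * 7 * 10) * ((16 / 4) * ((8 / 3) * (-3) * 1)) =344064 / 5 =68812.80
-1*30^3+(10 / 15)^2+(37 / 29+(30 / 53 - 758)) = -383944787 / 13833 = -27755.71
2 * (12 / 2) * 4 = 48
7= 7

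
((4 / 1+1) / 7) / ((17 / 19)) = 95 / 119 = 0.80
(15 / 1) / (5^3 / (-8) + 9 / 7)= -840 / 803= -1.05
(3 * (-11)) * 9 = -297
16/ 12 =4/ 3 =1.33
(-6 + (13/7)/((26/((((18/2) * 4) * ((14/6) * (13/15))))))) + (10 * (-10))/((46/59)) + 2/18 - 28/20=-134912/1035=-130.35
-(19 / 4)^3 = -6859 / 64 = -107.17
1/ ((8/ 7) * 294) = 1/ 336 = 0.00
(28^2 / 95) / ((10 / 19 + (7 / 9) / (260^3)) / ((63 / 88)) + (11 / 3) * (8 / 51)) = 3320535254400 / 527227296871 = 6.30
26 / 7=3.71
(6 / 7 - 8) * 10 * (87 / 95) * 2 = -17400 / 133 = -130.83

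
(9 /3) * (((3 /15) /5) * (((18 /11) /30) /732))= 0.00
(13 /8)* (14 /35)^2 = 13 /50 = 0.26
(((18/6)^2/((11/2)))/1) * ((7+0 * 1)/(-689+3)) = -9/539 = -0.02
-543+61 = -482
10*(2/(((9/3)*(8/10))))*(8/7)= 200/21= 9.52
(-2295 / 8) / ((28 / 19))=-43605 / 224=-194.67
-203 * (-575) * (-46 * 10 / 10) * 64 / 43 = -343638400 / 43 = -7991590.70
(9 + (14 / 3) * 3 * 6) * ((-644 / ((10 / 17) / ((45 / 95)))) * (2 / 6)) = -1527246 / 95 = -16076.27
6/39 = 2/13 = 0.15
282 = 282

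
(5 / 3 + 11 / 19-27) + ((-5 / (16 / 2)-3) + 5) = -10661 / 456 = -23.38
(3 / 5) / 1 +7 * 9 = 318 / 5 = 63.60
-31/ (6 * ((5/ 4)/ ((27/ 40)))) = -279/ 100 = -2.79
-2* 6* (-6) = 72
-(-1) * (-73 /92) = -73 /92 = -0.79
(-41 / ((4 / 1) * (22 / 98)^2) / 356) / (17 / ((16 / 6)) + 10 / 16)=-14063 / 172304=-0.08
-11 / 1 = -11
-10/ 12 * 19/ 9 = -95/ 54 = -1.76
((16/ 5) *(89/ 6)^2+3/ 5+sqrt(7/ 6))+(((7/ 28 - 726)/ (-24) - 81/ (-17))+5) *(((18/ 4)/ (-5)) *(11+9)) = -188353/ 12240+sqrt(42)/ 6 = -14.31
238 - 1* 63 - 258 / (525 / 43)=26927 / 175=153.87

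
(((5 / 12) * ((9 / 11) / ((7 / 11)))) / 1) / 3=5 / 28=0.18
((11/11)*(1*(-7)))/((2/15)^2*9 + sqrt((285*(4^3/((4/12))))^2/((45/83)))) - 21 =-18121622399741/862934399996 - 997500*sqrt(415)/215733599999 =-21.00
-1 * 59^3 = -205379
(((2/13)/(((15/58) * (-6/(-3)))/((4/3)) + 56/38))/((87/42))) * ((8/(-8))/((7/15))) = -4560/53339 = -0.09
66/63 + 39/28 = 205/84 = 2.44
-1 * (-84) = 84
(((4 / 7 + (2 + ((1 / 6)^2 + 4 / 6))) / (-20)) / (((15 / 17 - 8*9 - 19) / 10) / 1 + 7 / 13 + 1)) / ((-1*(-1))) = 181883 / 8324064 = 0.02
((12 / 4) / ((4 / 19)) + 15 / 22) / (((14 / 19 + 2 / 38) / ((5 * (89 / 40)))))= 370329 / 1760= 210.41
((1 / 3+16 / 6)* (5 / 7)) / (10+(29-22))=15 / 119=0.13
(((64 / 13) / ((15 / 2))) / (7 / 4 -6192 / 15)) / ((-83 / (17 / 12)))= 2176 / 79834131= 0.00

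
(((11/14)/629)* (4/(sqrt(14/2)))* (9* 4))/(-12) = -66* sqrt(7)/30821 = -0.01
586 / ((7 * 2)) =293 / 7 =41.86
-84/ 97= -0.87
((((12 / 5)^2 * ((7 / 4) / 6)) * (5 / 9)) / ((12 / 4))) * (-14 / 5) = -196 / 225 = -0.87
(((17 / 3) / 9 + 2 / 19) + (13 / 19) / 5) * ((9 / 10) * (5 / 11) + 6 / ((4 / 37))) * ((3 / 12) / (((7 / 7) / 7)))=160433 / 1881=85.29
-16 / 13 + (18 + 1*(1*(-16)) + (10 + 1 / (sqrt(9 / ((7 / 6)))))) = sqrt(42) / 18 + 140 / 13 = 11.13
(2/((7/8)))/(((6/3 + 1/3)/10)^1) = 480/49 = 9.80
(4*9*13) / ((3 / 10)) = 1560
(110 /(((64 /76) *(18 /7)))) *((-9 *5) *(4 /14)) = -653.12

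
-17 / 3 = -5.67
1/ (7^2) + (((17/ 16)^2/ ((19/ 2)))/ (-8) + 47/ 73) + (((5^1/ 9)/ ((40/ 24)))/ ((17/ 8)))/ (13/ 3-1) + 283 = 1678206205363/ 5915499520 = 283.70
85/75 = 17/15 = 1.13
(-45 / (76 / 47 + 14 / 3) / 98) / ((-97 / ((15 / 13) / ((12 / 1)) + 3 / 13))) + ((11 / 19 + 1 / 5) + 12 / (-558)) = 2931784198219 / 3869380416720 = 0.76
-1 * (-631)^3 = 251239591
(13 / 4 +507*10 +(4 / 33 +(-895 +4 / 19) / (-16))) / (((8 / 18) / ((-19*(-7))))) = 1080598953 / 704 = 1534941.69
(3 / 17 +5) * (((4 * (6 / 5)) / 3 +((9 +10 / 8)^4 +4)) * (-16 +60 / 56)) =-32498601927 / 38080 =-853429.67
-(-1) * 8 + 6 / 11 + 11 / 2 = 309 / 22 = 14.05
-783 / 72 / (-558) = 29 / 1488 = 0.02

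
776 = 776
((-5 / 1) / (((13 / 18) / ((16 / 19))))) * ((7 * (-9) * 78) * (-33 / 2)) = -8981280 / 19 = -472698.95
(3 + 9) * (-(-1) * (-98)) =-1176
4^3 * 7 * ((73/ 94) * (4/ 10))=32704/ 235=139.17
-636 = -636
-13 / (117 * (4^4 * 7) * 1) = -1 / 16128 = -0.00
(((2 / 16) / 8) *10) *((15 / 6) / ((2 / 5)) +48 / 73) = 10085 / 9344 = 1.08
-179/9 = -19.89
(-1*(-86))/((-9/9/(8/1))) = -688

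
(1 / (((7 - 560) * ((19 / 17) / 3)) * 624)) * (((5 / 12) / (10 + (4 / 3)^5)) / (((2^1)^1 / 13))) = -6885 / 4645270784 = -0.00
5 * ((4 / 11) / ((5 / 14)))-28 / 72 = 931 / 198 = 4.70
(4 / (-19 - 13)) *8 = -1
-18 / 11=-1.64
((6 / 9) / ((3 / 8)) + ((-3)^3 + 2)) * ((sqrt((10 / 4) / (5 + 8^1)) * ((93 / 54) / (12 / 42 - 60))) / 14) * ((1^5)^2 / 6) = 31 * sqrt(130) / 101088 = 0.00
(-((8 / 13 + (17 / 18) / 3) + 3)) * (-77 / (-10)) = -212443 / 7020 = -30.26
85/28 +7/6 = 353/84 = 4.20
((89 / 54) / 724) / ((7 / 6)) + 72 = 3284153 / 45612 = 72.00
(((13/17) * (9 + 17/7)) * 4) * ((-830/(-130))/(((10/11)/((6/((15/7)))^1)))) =58432/85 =687.44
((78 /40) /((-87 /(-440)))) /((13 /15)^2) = 4950 /377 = 13.13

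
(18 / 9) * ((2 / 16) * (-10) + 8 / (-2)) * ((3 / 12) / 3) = -7 / 8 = -0.88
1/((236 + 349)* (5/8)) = 8/2925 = 0.00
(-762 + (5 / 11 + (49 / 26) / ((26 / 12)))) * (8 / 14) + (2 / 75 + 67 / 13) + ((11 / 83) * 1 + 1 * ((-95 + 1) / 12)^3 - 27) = -5465104944449 / 5832426600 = -937.02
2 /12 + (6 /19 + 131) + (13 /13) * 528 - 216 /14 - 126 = 413407 /798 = 518.05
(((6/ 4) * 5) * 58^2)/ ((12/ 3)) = 12615/ 2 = 6307.50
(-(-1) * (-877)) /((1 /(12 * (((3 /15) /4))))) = -2631 /5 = -526.20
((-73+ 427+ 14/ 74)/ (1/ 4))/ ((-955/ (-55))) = 576620/ 7067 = 81.59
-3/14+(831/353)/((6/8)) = 14453/4942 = 2.92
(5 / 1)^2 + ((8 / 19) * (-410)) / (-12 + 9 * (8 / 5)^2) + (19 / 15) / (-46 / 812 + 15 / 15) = 26877643 / 2510565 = 10.71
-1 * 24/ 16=-3/ 2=-1.50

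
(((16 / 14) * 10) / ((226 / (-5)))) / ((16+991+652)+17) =-50 / 331429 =-0.00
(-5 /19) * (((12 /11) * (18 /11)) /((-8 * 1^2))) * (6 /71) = 810 /163229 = 0.00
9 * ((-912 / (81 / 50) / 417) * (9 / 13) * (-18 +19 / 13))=3268000 / 23491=139.12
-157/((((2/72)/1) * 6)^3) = -33912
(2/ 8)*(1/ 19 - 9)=-85/ 38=-2.24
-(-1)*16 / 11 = 1.45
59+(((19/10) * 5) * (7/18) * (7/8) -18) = 12739/288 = 44.23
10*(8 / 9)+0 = 8.89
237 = 237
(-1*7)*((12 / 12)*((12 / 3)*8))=-224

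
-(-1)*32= 32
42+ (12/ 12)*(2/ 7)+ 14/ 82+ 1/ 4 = 49027/ 1148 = 42.71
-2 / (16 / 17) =-17 / 8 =-2.12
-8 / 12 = -2 / 3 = -0.67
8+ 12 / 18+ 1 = 29 / 3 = 9.67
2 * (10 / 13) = 20 / 13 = 1.54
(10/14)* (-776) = -3880/7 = -554.29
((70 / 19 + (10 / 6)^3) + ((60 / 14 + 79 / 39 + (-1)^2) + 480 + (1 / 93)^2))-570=-3336624292 / 44862363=-74.37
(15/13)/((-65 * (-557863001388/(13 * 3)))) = 1/805802113116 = 0.00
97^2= 9409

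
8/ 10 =4/ 5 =0.80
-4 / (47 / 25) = -100 / 47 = -2.13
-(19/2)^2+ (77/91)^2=-60525/676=-89.53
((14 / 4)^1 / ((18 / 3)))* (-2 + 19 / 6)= 49 / 72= 0.68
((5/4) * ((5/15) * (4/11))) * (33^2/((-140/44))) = -363/7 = -51.86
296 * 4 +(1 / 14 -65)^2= 1058345 / 196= 5399.72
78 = 78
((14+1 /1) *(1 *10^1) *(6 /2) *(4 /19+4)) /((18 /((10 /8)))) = 131.58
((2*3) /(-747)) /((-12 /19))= 19 /1494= 0.01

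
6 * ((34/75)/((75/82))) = 5576/1875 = 2.97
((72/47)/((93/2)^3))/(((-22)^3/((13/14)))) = -52/39136347327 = -0.00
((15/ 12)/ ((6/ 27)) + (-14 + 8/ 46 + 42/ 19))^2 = 438609249/ 12222016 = 35.89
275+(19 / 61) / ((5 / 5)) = 275.31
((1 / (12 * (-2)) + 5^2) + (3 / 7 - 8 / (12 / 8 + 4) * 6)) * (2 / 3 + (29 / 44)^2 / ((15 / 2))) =5141429 / 425920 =12.07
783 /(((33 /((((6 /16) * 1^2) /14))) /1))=783 /1232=0.64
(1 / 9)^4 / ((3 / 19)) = 19 / 19683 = 0.00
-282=-282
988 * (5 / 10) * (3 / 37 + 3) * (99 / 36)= 154869 / 37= 4185.65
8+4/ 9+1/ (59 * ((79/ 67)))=354839/ 41949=8.46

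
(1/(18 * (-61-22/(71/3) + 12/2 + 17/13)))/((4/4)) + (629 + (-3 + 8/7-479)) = 941058595/6352416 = 148.14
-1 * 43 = -43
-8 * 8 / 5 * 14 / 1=-896 / 5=-179.20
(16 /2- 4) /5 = 4 /5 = 0.80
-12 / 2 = -6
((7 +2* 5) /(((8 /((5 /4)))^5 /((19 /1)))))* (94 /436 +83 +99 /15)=19763360625 /7314866176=2.70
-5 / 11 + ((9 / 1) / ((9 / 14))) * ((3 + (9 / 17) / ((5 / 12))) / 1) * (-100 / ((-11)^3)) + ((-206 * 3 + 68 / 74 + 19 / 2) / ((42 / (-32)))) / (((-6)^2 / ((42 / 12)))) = 49.04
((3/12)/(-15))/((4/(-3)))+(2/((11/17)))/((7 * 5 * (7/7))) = 621/6160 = 0.10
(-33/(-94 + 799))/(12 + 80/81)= -891/247220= -0.00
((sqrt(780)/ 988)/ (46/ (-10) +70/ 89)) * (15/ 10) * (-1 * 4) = 1335 * sqrt(195)/ 419159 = 0.04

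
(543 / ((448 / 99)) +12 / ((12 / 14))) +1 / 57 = 3422101 / 25536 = 134.01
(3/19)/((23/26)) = 78/437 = 0.18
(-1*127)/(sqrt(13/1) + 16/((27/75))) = -457200/158947 + 10287*sqrt(13)/158947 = -2.64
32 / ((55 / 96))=3072 / 55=55.85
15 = 15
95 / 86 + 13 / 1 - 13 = 95 / 86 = 1.10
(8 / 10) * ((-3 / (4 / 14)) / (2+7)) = -14 / 15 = -0.93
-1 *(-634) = 634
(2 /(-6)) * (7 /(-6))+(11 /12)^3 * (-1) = -659 /1728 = -0.38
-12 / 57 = -4 / 19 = -0.21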